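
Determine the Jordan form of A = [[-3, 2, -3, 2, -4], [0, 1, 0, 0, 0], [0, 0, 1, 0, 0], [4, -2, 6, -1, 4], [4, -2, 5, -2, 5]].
J = [[-1, 0, 0, 0, 0], [0, 1, 1, 0, 0], [0, 0, 1, 0, 0], [0, 0, 0, 1, 0], [0, 0, 0, 0, 1]]

The characteristic polynomial is det(xI - A) = (x - 1)^4(x + 1), so the eigenvalues are -1 (algebraic multiplicity 1), 1 (algebraic multiplicity 4).

For λ = -1: algebraic multiplicity 1 gives one 1×1 block.

For λ = 1: rank(A - I) = 2, rank((A - I)^2) = 1. The eigenspace has dimension 5 - 2 = 3, so there are 3 Jordan blocks; the rank sequence gives block sizes [2, 1, 1].

Assembling the blocks gives the Jordan form J above.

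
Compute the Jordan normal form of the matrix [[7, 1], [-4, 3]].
The characteristic polynomial is det(xI - A) = (x - 5)^2, so the eigenvalues are 5 (algebraic multiplicity 2).

For λ = 5: rank(A - 5I) = 1, rank((A - 5I)^2) = 0. The eigenspace has dimension 2 - 1 = 1, so there is 1 Jordan block; the rank sequence gives block sizes [2].

Assembling the blocks gives the Jordan form J above.

J = [[5, 1], [0, 5]]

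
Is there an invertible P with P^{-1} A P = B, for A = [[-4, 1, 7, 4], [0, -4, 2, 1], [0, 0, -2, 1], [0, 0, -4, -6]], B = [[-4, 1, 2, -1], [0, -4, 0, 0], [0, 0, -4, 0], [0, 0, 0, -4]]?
Both have characteristic polynomial (x + 4)^4 and minimal polynomial (x + 4)^2. But rank(A + 4I) = 2 for A while rank(B + 4I) = 1 for B, so the number of Jordan blocks at λ = -4 differs. A and B are not similar.

No.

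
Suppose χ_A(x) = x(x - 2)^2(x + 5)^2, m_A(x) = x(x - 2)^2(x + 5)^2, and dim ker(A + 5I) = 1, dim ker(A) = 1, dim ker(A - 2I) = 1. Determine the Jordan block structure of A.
λ = -5: algebraic multiplicity 2 (exponent in χ_A), largest block size 2 (exponent in m_A), 1 block (geometric multiplicity). This forces block sizes [2].
λ = 0: algebraic multiplicity 1 (exponent in χ_A), largest block size 1 (exponent in m_A), 1 block (geometric multiplicity). This forces block sizes [1].
λ = 2: algebraic multiplicity 2 (exponent in χ_A), largest block size 2 (exponent in m_A), 1 block (geometric multiplicity). This forces block sizes [2].

Jordan blocks: (-5, 2), (0, 1), (2, 2)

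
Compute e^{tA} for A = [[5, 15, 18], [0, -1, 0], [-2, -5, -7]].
A has Jordan form J = [[-1, 1, 0], [0, -1, 0], [0, 0, -1]] with A = PJP^{-1}, so e^{tA} = P e^{tJ} P^{-1}.

For a Jordan block J_k(λ), e^{tJ_k(λ)} = e^{λt} · (I + tN + t^2 N^2/2! + ... + t^{k-1} N^{k-1}/(k-1)!) where N is the nilpotent superdiagonal part.

Assembling the blocks and conjugating back gives the entries of e^{tA} as shown above.

e^{tA} = [[(6*t + 1)*e^{-t}, 15*t*e^{-t}, 18*t*e^{-t}], [0, e^{-t}, 0], [-2*t*e^{-t}, -5*t*e^{-t}, (1 - 6*t)*e^{-t}]]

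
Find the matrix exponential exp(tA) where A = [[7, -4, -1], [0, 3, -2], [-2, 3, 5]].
A has Jordan form J = [[5, 1, 0], [0, 5, 1], [0, 0, 5]] with A = PJP^{-1}, so e^{tA} = P e^{tJ} P^{-1}.

For a Jordan block J_k(λ), e^{tJ_k(λ)} = e^{λt} · (I + tN + t^2 N^2/2! + ... + t^{k-1} N^{k-1}/(k-1)!) where N is the nilpotent superdiagonal part.

Assembling the blocks and conjugating back gives the entries of e^{tA} as shown above.

e^{tA} = [[(3*t^2 + 2*t + 1)*e^{5*t}, t*(-3*t - 8)*e^{5*t}/2, t*(3*t - 1)*e^{5*t}], [2*t^2*e^{5*t}, (-t^2 - 2*t + 1)*e^{5*t}, 2*t*(t - 1)*e^{5*t}], [2*t*(-t - 1)*e^{5*t}, t*(t + 3)*e^{5*t}, (1 - 2*t^2)*e^{5*t}]]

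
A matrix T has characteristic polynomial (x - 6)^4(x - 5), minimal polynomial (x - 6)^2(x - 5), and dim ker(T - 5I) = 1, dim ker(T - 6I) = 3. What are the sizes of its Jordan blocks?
λ = 5: algebraic multiplicity 1 (exponent in χ_T), largest block size 1 (exponent in m_T), 1 block (geometric multiplicity). This forces block sizes [1].
λ = 6: algebraic multiplicity 4 (exponent in χ_T), largest block size 2 (exponent in m_T), 3 blocks (geometric multiplicity). These force block sizes [2, 1, 1].

Jordan blocks: (5, 1), (6, 2), (6, 1), (6, 1)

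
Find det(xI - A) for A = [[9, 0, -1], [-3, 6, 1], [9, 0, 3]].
χ_A(x) = (x - 6)^3

xI - A = [[x - 9, 0, 1], [3, x - 6, -1], [-9, 0, x - 3]].

Expanding det(xI - A) along the first row:
det(xI - A) = + (x - 9)·det([[x - 6, -1], [0, x - 3]]) - (0)·det([[3, -1], [-9, x - 3]]) + (1)·det([[3, x - 6], [-9, 0]]).

Evaluating gives χ_A(x) = x^3 - 18x^2 + 108x - 216 = (x - 6)^3.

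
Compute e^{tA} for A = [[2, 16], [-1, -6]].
e^{tA} = [[(4*t + 1)*e^{-2*t}, 16*t*e^{-2*t}], [-t*e^{-2*t}, (1 - 4*t)*e^{-2*t}]]

A has Jordan form J = [[-2, 1], [0, -2]] with A = PJP^{-1}, so e^{tA} = P e^{tJ} P^{-1}.

For a Jordan block J_k(λ), e^{tJ_k(λ)} = e^{λt} · (I + tN + t^2 N^2/2! + ... + t^{k-1} N^{k-1}/(k-1)!) where N is the nilpotent superdiagonal part.

Assembling the blocks and conjugating back gives the entries of e^{tA} as shown above.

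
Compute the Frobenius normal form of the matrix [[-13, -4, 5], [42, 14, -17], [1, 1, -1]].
R = [[0, 0, 1], [1, 0, 3], [0, 1, 0]]

The invariant factors of A (the non-unit diagonal entries of the Smith normal form of xI - A over ℚ[x]) are x^3 - 3x - 1, each dividing the next. The characteristic polynomial is their product, x^3 - 3x - 1.

The rational canonical form is the block-diagonal matrix of companion matrices C(f_i):
R = [[0, 0, 1], [1, 0, 3], [0, 1, 0]].

Note the characteristic polynomial does not split into linear factors over ℚ, so A has no Jordan form over ℚ; the rational canonical form exists over any field.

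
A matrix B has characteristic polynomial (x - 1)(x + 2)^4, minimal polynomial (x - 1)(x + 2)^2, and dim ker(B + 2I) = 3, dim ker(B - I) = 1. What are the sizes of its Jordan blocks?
Jordan blocks: (-2, 2), (-2, 1), (-2, 1), (1, 1)

λ = -2: algebraic multiplicity 4 (exponent in χ_B), largest block size 2 (exponent in m_B), 3 blocks (geometric multiplicity). These force block sizes [2, 1, 1].
λ = 1: algebraic multiplicity 1 (exponent in χ_B), largest block size 1 (exponent in m_B), 1 block (geometric multiplicity). This forces block sizes [1].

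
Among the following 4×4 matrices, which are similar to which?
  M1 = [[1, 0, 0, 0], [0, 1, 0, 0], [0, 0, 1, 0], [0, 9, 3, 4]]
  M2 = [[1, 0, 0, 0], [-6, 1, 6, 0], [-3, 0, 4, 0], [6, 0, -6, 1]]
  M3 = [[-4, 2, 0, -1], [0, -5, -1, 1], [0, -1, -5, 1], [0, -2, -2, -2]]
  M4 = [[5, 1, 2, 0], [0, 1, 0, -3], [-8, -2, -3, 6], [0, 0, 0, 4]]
Characteristic polynomials: χ_{M1} = (x - 4)(x - 1)^3, χ_{M2} = (x - 4)(x - 1)^3, χ_{M3} = (x + 4)^4, χ_{M4} = (x - 4)(x - 1)^3.

{M1, M2}: invariant factors x - 1, x - 1, (x - 4)(x - 1).

{M3}: invariant factors (x + 4)^2, (x + 4)^2.

{M4}: invariant factors x - 1, (x - 4)(x - 1)^2.

Matrices are similar if and only if their invariant-factor lists agree; the partition into similarity classes is {M1, M2}, {M3}, {M4}.

3 classes: {M1, M2}, {M3}, {M4}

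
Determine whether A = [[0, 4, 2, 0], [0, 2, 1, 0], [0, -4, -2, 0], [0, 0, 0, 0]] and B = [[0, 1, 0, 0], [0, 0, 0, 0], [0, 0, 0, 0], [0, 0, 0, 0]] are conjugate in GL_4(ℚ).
Yes.

Two matrices over a field are similar if and only if they have the same invariant factors.

Both A and B have characteristic polynomial x^4 and minimal polynomial x^2. Computing further, both have invariant factors x, x, x^2. Hence A and B are similar.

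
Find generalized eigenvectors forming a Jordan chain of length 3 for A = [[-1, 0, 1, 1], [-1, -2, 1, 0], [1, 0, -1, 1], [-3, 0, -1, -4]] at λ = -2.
We seek v_1 ∈ ker((A + 2I)^3) \ ker((A + 2I)^2), then set v_{i+1} = (A + 2I) v_i.

One such chain is v_1 = [[0, 0, 1, -2]]^T, v_2 = [[-1, 1, -1, 3]]^T, v_3 = [[1, 0, 1, -2]]^T. Check: (A + 2I) v_3 = [[0, 0, 0, 0]]^T = 0.

v_1 = [[0, 0, 1, -2]]^T, v_2 = [[-1, 1, -1, 3]]^T, v_3 = [[1, 0, 1, -2]]^T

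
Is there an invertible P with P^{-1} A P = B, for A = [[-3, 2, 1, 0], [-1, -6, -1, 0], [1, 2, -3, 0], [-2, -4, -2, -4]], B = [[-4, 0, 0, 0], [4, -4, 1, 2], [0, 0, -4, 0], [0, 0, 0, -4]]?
Yes.

Two matrices over a field are similar if and only if they have the same invariant factors.

Both A and B have characteristic polynomial (x + 4)^4 and minimal polynomial (x + 4)^2. Computing further, both have invariant factors x + 4, x + 4, (x + 4)^2. Hence A and B are similar.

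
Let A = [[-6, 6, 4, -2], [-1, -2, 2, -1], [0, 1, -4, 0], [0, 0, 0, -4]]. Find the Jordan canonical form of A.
J = [[-4, 1, 0, 0], [0, -4, 1, 0], [0, 0, -4, 0], [0, 0, 0, -4]]

The characteristic polynomial is det(xI - A) = (x + 4)^4, so the eigenvalues are -4 (algebraic multiplicity 4).

For λ = -4: rank(A + 4I) = 2, rank((A + 4I)^2) = 1, rank((A + 4I)^3) = 0. The eigenspace has dimension 4 - 2 = 2, so there are 2 Jordan blocks; the rank sequence gives block sizes [3, 1].

Assembling the blocks gives the Jordan form J above.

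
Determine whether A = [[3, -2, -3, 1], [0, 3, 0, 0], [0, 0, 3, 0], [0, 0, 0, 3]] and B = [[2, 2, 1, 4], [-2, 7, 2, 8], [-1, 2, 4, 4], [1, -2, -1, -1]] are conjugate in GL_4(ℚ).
Two matrices over a field are similar if and only if they have the same invariant factors.

Both A and B have characteristic polynomial (x - 3)^4 and minimal polynomial (x - 3)^2. Computing further, both have invariant factors x - 3, x - 3, (x - 3)^2. Hence A and B are similar.

Yes.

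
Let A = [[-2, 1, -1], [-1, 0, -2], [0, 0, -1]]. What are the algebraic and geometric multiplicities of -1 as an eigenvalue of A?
The characteristic polynomial is (x + 1)^3, so the factor x + 1 appears with exponent 3: the algebraic multiplicity is 3.

rank(A + I) = 2, so the eigenspace has dimension 3 - 2 = 1: the geometric multiplicity is 1.

Since 1 < 3, A is not diagonalizable.

algebraic multiplicity 3, geometric multiplicity 1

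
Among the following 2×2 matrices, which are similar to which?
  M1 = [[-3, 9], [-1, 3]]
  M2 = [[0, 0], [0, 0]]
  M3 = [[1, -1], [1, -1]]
2 classes: {M1, M3}, {M2}

Characteristic polynomials: χ_{M1} = x^2, χ_{M2} = x^2, χ_{M3} = x^2.

{M1, M3}: invariant factors x^2.

{M2}: invariant factors x, x.

Matrices are similar if and only if their invariant-factor lists agree; the partition into similarity classes is {M1, M3}, {M2}.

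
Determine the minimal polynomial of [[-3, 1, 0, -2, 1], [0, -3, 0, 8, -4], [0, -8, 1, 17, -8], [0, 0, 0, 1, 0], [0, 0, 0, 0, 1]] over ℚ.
The characteristic polynomial factors as (x - 1)^3(x + 3)^2. The minimal polynomial is ∏(x - λ)^{k_λ} where k_λ is the size of the largest Jordan block at λ.

For λ = -3: rank(A + 3I) = 4, and the largest Jordan block has size 2 (the smallest k with rank((A + 3I)^k) = rank((A + 3I)^(k+1))).
For λ = 1: rank(A - I) = 3, and the largest Jordan block has size 2 (the smallest k with rank((A - I)^k) = rank((A - I)^(k+1))).

So m_A(x) = (x - 1)^2(x + 3)^2.

m_A(x) = (x - 1)^2(x + 3)^2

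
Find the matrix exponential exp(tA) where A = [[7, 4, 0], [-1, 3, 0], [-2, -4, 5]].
e^{tA} = [[(2*t + 1)*e^{5*t}, 4*t*e^{5*t}, 0], [-t*e^{5*t}, (1 - 2*t)*e^{5*t}, 0], [-2*t*e^{5*t}, -4*t*e^{5*t}, e^{5*t}]]

A has Jordan form J = [[5, 1, 0], [0, 5, 0], [0, 0, 5]] with A = PJP^{-1}, so e^{tA} = P e^{tJ} P^{-1}.

For a Jordan block J_k(λ), e^{tJ_k(λ)} = e^{λt} · (I + tN + t^2 N^2/2! + ... + t^{k-1} N^{k-1}/(k-1)!) where N is the nilpotent superdiagonal part.

Assembling the blocks and conjugating back gives the entries of e^{tA} as shown above.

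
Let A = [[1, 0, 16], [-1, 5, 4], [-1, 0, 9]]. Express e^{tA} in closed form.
e^{tA} = [[(1 - 4*t)*e^{5*t}, 0, 16*t*e^{5*t}], [-t*e^{5*t}, e^{5*t}, 4*t*e^{5*t}], [-t*e^{5*t}, 0, (4*t + 1)*e^{5*t}]]

A has Jordan form J = [[5, 1, 0], [0, 5, 0], [0, 0, 5]] with A = PJP^{-1}, so e^{tA} = P e^{tJ} P^{-1}.

For a Jordan block J_k(λ), e^{tJ_k(λ)} = e^{λt} · (I + tN + t^2 N^2/2! + ... + t^{k-1} N^{k-1}/(k-1)!) where N is the nilpotent superdiagonal part.

Assembling the blocks and conjugating back gives the entries of e^{tA} as shown above.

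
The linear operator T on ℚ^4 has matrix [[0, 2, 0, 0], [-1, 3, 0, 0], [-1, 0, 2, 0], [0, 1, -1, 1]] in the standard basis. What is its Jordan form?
The characteristic polynomial is det(xI - A) = (x - 2)^2(x - 1)^2, so the eigenvalues are 1 (algebraic multiplicity 2), 2 (algebraic multiplicity 2).

For λ = 1: rank(A - I) = 3, rank((A - I)^2) = 2. The eigenspace has dimension 4 - 3 = 1, so there is 1 Jordan block; the rank sequence gives block sizes [2].

For λ = 2: rank(A - 2I) = 3, rank((A - 2I)^2) = 2. The eigenspace has dimension 4 - 3 = 1, so there is 1 Jordan block; the rank sequence gives block sizes [2].

Assembling the blocks gives the Jordan form J above.

J = [[1, 1, 0, 0], [0, 1, 0, 0], [0, 0, 2, 1], [0, 0, 0, 2]]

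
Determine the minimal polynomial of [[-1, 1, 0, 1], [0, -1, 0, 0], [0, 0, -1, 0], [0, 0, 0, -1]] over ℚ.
m_A(x) = (x + 1)^2

The characteristic polynomial factors as (x + 1)^4. The minimal polynomial is ∏(x - λ)^{k_λ} where k_λ is the size of the largest Jordan block at λ.

For λ = -1: rank(A + I) = 1, and the largest Jordan block has size 2 (the smallest k with rank((A + I)^k) = rank((A + I)^(k+1))).

So m_A(x) = (x + 1)^2.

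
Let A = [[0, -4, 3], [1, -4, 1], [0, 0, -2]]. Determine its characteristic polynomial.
χ_A(x) = (x + 2)^3

xI - A = [[x, 4, -3], [-1, x + 4, -1], [0, 0, x + 2]].

Expanding det(xI - A) along the first row:
det(xI - A) = + (x)·det([[x + 4, -1], [0, x + 2]]) - (4)·det([[-1, -1], [0, x + 2]]) + (-3)·det([[-1, x + 4], [0, 0]]).

Evaluating gives χ_A(x) = x^3 + 6x^2 + 12x + 8 = (x + 2)^3.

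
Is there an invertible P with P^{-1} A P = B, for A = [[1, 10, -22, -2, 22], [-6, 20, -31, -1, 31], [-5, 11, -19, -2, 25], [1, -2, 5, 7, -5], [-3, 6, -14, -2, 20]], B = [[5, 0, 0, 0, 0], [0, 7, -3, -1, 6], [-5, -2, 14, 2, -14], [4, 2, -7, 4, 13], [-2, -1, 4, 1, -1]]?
Yes.

Two matrices over a field are similar if and only if they have the same invariant factors.

Both A and B have characteristic polynomial (x - 6)^4(x - 5) and minimal polynomial (x - 6)^3(x - 5). Computing further, both have invariant factors x - 6, (x - 6)^3(x - 5). Hence A and B are similar.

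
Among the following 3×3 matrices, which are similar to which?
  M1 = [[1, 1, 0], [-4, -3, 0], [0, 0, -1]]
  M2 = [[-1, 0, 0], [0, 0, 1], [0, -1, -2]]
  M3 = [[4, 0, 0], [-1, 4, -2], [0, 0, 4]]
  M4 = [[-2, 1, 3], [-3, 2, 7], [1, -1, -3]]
Characteristic polynomials: χ_{M1} = (x + 1)^3, χ_{M2} = (x + 1)^3, χ_{M3} = (x - 4)^3, χ_{M4} = (x + 1)^3.

{M1, M2}: invariant factors x + 1, (x + 1)^2.

{M3}: invariant factors x - 4, (x - 4)^2.

{M4}: invariant factors (x + 1)^3.

Matrices are similar if and only if their invariant-factor lists agree; the partition into similarity classes is {M1, M2}, {M3}, {M4}.

3 classes: {M1, M2}, {M3}, {M4}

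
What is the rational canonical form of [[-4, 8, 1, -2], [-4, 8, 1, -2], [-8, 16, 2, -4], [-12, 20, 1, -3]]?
The invariant factors of A (the non-unit diagonal entries of the Smith normal form of xI - A over ℚ[x]) are x, x(x - 2)(x - 1), each dividing the next. The characteristic polynomial is their product, x^2(x - 2)(x - 1).

The rational canonical form is the block-diagonal matrix of companion matrices C(f_i):
R = [[0, 0, 0, 0], [0, 0, 0, 0], [0, 1, 0, -2], [0, 0, 1, 3]].

R = [[0, 0, 0, 0], [0, 0, 0, 0], [0, 1, 0, -2], [0, 0, 1, 3]]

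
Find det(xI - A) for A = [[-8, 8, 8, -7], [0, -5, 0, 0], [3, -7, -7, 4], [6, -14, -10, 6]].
xI - A = [[x + 8, -8, -8, 7], [0, x + 5, 0, 0], [-3, 7, x + 7, -4], [-6, 14, 10, x - 6]].

Expanding det(xI - A) along the first row:
det(xI - A) = + (x + 8)·det([[x + 5, 0, 0], [7, x + 7, -4], [14, 10, x - 6]]) - (-8)·det([[0, 0, 0], [-3, x + 7, -4], [-6, 10, x - 6]]) + (-8)·det([[0, x + 5, 0], [-3, 7, -4], [-6, 14, x - 6]]) - (7)·det([[0, x + 5, 0], [-3, 7, x + 7], [-6, 14, 10]]).

Evaluating gives χ_A(x) = x^4 + 14x^3 + 69x^2 + 140x + 100 = (x + 2)^2(x + 5)^2.

χ_A(x) = (x + 2)^2(x + 5)^2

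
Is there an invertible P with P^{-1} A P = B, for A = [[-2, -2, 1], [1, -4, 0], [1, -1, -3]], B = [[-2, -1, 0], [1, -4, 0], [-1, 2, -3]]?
Yes.

Two matrices over a field are similar if and only if they have the same invariant factors.

Both A and B have characteristic polynomial (x + 3)^3 and minimal polynomial (x + 3)^3. Computing further, both have invariant factors (x + 3)^3. Hence A and B are similar.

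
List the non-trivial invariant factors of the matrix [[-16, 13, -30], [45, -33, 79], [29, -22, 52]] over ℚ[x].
(x - 1)^3

The Jordan structure of A has elementary divisors (x - 1)^3. Arranging the block sizes at each eigenvalue in decreasing order and taking row products gives the invariant factors.

Invariant factors (smallest first, each dividing the next): (x - 1)^3.

Check: the last factor (x - 1)^3 is the minimal polynomial, and the product (x - 1)^3 is the characteristic polynomial.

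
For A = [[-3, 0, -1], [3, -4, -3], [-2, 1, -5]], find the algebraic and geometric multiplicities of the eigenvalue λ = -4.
algebraic multiplicity 3, geometric multiplicity 1

The characteristic polynomial is (x + 4)^3, so the factor x + 4 appears with exponent 3: the algebraic multiplicity is 3.

rank(A + 4I) = 2, so the eigenspace has dimension 3 - 2 = 1: the geometric multiplicity is 1.

Since 1 < 3, A is not diagonalizable.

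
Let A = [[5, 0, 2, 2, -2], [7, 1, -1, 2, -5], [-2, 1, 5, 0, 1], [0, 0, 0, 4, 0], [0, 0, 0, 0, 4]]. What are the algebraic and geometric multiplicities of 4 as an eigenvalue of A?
The characteristic polynomial is (x - 4)^4(x - 3), so the factor x - 4 appears with exponent 4: the algebraic multiplicity is 4.

rank(A - 4I) = 2, so the eigenspace has dimension 5 - 2 = 3: the geometric multiplicity is 3.

Since 3 < 4, A is not diagonalizable.

algebraic multiplicity 4, geometric multiplicity 3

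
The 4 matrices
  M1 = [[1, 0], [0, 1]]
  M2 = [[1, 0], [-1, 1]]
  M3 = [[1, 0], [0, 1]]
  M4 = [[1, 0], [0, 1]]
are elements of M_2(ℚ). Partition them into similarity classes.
2 classes: {M1, M3, M4}, {M2}

Characteristic polynomials: χ_{M1} = (x - 1)^2, χ_{M2} = (x - 1)^2, χ_{M3} = (x - 1)^2, χ_{M4} = (x - 1)^2.

{M1, M3, M4}: invariant factors x - 1, x - 1.

{M2}: invariant factors (x - 1)^2.

Matrices are similar if and only if their invariant-factor lists agree; the partition into similarity classes is {M1, M3, M4}, {M2}.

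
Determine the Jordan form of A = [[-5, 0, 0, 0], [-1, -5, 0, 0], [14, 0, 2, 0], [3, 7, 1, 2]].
The characteristic polynomial is det(xI - A) = (x - 2)^2(x + 5)^2, so the eigenvalues are -5 (algebraic multiplicity 2), 2 (algebraic multiplicity 2).

For λ = -5: rank(A + 5I) = 3, rank((A + 5I)^2) = 2. The eigenspace has dimension 4 - 3 = 1, so there is 1 Jordan block; the rank sequence gives block sizes [2].

For λ = 2: rank(A - 2I) = 3, rank((A - 2I)^2) = 2. The eigenspace has dimension 4 - 3 = 1, so there is 1 Jordan block; the rank sequence gives block sizes [2].

Assembling the blocks gives the Jordan form J above.

J = [[-5, 1, 0, 0], [0, -5, 0, 0], [0, 0, 2, 1], [0, 0, 0, 2]]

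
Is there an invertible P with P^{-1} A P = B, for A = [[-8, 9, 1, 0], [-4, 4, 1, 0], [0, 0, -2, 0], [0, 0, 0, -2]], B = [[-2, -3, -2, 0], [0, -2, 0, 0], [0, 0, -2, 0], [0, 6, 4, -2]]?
Both have characteristic polynomial (x + 2)^4, but the minimal polynomial of A is (x + 2)^3 while the minimal polynomial of B is (x + 2)^2. The minimal polynomial is a similarity invariant, so A and B are not similar.

No.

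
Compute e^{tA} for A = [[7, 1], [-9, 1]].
A has Jordan form J = [[4, 1], [0, 4]] with A = PJP^{-1}, so e^{tA} = P e^{tJ} P^{-1}.

For a Jordan block J_k(λ), e^{tJ_k(λ)} = e^{λt} · (I + tN + t^2 N^2/2! + ... + t^{k-1} N^{k-1}/(k-1)!) where N is the nilpotent superdiagonal part.

Assembling the blocks and conjugating back gives the entries of e^{tA} as shown above.

e^{tA} = [[(3*t + 1)*e^{4*t}, t*e^{4*t}], [-9*t*e^{4*t}, (1 - 3*t)*e^{4*t}]]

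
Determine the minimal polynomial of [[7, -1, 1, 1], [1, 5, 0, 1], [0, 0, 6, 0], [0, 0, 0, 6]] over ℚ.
The characteristic polynomial factors as (x - 6)^4. The minimal polynomial is ∏(x - λ)^{k_λ} where k_λ is the size of the largest Jordan block at λ.

For λ = 6: rank(A - 6I) = 2, and the largest Jordan block has size 3 (the smallest k with rank((A - 6I)^k) = rank((A - 6I)^(k+1))).

So m_A(x) = (x - 6)^3.

m_A(x) = (x - 6)^3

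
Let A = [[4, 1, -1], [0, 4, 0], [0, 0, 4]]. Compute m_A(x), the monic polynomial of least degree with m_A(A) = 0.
The characteristic polynomial factors as (x - 4)^3. The minimal polynomial is ∏(x - λ)^{k_λ} where k_λ is the size of the largest Jordan block at λ.

For λ = 4: rank(A - 4I) = 1, and the largest Jordan block has size 2 (the smallest k with rank((A - 4I)^k) = rank((A - 4I)^(k+1))).

So m_A(x) = (x - 4)^2.

m_A(x) = (x - 4)^2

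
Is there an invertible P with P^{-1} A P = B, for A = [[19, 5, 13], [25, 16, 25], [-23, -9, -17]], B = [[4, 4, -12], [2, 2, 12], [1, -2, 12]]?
Both have characteristic polynomial (x - 6)^3, but the minimal polynomial of A is (x - 6)^3 while the minimal polynomial of B is (x - 6)^2. The minimal polynomial is a similarity invariant, so A and B are not similar.

No.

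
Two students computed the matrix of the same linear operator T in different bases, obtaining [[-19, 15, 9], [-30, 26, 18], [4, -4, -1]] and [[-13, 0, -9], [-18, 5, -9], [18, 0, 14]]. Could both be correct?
Both have characteristic polynomial (x - 5)^2(x + 4), but the minimal polynomial of A is (x - 5)^2(x + 4) while the minimal polynomial of B is (x - 5)(x + 4). The minimal polynomial is a similarity invariant, so A and B are not similar.

No.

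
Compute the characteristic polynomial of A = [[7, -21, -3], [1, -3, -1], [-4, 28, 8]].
χ_A(x) = (x - 4)^3

xI - A = [[x - 7, 21, 3], [-1, x + 3, 1], [4, -28, x - 8]].

Expanding det(xI - A) along the first row:
det(xI - A) = + (x - 7)·det([[x + 3, 1], [-28, x - 8]]) - (21)·det([[-1, 1], [4, x - 8]]) + (3)·det([[-1, x + 3], [4, -28]]).

Evaluating gives χ_A(x) = x^3 - 12x^2 + 48x - 64 = (x - 4)^3.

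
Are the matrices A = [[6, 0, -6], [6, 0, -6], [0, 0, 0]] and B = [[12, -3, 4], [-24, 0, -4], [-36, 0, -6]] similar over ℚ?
No.

Both have characteristic polynomial x^2(x - 6), but the minimal polynomial of A is x(x - 6) while the minimal polynomial of B is x^2(x - 6). The minimal polynomial is a similarity invariant, so A and B are not similar.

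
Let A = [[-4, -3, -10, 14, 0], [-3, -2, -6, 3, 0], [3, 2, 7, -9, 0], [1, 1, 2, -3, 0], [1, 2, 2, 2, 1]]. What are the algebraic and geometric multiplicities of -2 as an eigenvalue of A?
algebraic multiplicity 2, geometric multiplicity 1

The characteristic polynomial is (x - 1)^3(x + 2)^2, so the factor x + 2 appears with exponent 2: the algebraic multiplicity is 2.

rank(A + 2I) = 4, so the eigenspace has dimension 5 - 4 = 1: the geometric multiplicity is 1.

Since 1 < 2, A is not diagonalizable.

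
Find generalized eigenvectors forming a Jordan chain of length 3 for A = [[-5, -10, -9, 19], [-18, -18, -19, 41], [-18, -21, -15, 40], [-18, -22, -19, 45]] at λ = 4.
We seek v_1 ∈ ker((A - 4I)^3) \ ker((A - 4I)^2), then set v_{i+1} = (A - 4I) v_i.

One such chain is v_1 = [[1, 0, 1, 1]]^T, v_2 = [[1, 4, 3, 4]]^T, v_3 = [[0, 1, 1, 1]]^T. Check: (A - 4I) v_3 = [[0, 0, 0, 0]]^T = 0.

v_1 = [[1, 0, 1, 1]]^T, v_2 = [[1, 4, 3, 4]]^T, v_3 = [[0, 1, 1, 1]]^T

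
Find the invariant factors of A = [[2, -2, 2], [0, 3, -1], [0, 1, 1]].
x - 2, (x - 2)^2

The Jordan structure of A has elementary divisors (x - 2)^2, (x - 2). Arranging the block sizes at each eigenvalue in decreasing order and taking row products gives the invariant factors.

Invariant factors (smallest first, each dividing the next): x - 2, (x - 2)^2.

Check: the last factor (x - 2)^2 is the minimal polynomial, and the product (x - 2)^3 is the characteristic polynomial.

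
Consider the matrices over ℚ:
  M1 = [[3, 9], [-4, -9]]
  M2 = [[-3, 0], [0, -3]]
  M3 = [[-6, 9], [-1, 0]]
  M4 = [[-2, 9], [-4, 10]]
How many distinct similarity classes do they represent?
Characteristic polynomials: χ_{M1} = (x + 3)^2, χ_{M2} = (x + 3)^2, χ_{M3} = (x + 3)^2, χ_{M4} = (x - 4)^2.

{M1, M3}: invariant factors (x + 3)^2.

{M2}: invariant factors x + 3, x + 3.

{M4}: invariant factors (x - 4)^2.

Matrices are similar if and only if their invariant-factor lists agree; the partition into similarity classes is {M1, M3}, {M2}, {M4}.

3 classes: {M1, M3}, {M2}, {M4}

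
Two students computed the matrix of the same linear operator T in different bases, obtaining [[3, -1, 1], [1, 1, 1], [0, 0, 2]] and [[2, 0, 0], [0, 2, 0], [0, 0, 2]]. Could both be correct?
Both have characteristic polynomial (x - 2)^3, but the minimal polynomial of A is (x - 2)^2 while the minimal polynomial of B is x - 2. The minimal polynomial is a similarity invariant, so A and B are not similar.

No.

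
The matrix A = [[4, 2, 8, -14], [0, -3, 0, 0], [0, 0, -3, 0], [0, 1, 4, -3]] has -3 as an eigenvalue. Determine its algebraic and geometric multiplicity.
algebraic multiplicity 3, geometric multiplicity 2

The characteristic polynomial is (x - 4)(x + 3)^3, so the factor x + 3 appears with exponent 3: the algebraic multiplicity is 3.

rank(A + 3I) = 2, so the eigenspace has dimension 4 - 2 = 2: the geometric multiplicity is 2.

Since 2 < 3, A is not diagonalizable.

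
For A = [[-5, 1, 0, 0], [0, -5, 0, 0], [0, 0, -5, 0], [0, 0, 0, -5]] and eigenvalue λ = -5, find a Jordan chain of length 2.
v_1 = [[0, 1, 0, 0]]^T, v_2 = [[1, 0, 0, 0]]^T

We seek v_1 ∈ ker((A + 5I)^2) \ ker(A + 5I), then set v_{i+1} = (A + 5I) v_i.

One such chain is v_1 = [[0, 1, 0, 0]]^T, v_2 = [[1, 0, 0, 0]]^T. Check: (A + 5I) v_2 = [[0, 0, 0, 0]]^T = 0.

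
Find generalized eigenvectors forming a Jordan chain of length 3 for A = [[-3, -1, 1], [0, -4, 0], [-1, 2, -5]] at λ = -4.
We seek v_1 ∈ ker((A + 4I)^3) \ ker((A + 4I)^2), then set v_{i+1} = (A + 4I) v_i.

One such chain is v_1 = [[-1, 1, 2]]^T, v_2 = [[0, 0, 1]]^T, v_3 = [[1, 0, -1]]^T. Check: (A + 4I) v_3 = [[0, 0, 0]]^T = 0.

v_1 = [[-1, 1, 2]]^T, v_2 = [[0, 0, 1]]^T, v_3 = [[1, 0, -1]]^T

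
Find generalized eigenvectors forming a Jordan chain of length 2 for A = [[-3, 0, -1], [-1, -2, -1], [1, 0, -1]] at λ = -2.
v_1 = [[0, 1, 1]]^T, v_2 = [[-1, -1, 1]]^T

We seek v_1 ∈ ker((A + 2I)^2) \ ker(A + 2I), then set v_{i+1} = (A + 2I) v_i.

One such chain is v_1 = [[0, 1, 1]]^T, v_2 = [[-1, -1, 1]]^T. Check: (A + 2I) v_2 = [[0, 0, 0]]^T = 0.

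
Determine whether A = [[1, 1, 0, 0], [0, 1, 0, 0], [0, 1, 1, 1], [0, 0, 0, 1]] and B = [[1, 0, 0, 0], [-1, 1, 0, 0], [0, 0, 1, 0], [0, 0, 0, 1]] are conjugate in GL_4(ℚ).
No.

Both have characteristic polynomial (x - 1)^4 and minimal polynomial (x - 1)^2. But rank(A - I) = 2 for A while rank(B - I) = 1 for B, so the number of Jordan blocks at λ = 1 differs. A and B are not similar.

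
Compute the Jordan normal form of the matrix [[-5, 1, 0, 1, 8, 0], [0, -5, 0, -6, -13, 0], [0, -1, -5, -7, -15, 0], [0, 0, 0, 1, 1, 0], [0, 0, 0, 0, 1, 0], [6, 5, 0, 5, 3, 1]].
The characteristic polynomial is det(xI - A) = (x - 1)^3(x + 5)^3, so the eigenvalues are -5 (algebraic multiplicity 3), 1 (algebraic multiplicity 3).

For λ = -5: rank(A + 5I) = 4, rank((A + 5I)^2) = 3. The eigenspace has dimension 6 - 4 = 2, so there are 2 Jordan blocks; the rank sequence gives block sizes [2, 1].

For λ = 1: rank(A - I) = 4, rank((A - I)^2) = 3. The eigenspace has dimension 6 - 4 = 2, so there are 2 Jordan blocks; the rank sequence gives block sizes [2, 1].

Assembling the blocks gives the Jordan form J above.

J = [[-5, 1, 0, 0, 0, 0], [0, -5, 0, 0, 0, 0], [0, 0, -5, 0, 0, 0], [0, 0, 0, 1, 1, 0], [0, 0, 0, 0, 1, 0], [0, 0, 0, 0, 0, 1]]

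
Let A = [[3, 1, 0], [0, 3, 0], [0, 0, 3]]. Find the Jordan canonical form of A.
J = [[3, 1, 0], [0, 3, 0], [0, 0, 3]]

The characteristic polynomial is det(xI - A) = (x - 3)^3, so the eigenvalues are 3 (algebraic multiplicity 3).

For λ = 3: rank(A - 3I) = 1, rank((A - 3I)^2) = 0. The eigenspace has dimension 3 - 1 = 2, so there are 2 Jordan blocks; the rank sequence gives block sizes [2, 1].

Assembling the blocks gives the Jordan form J above.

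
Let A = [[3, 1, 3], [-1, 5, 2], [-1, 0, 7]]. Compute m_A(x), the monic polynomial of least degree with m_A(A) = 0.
m_A(x) = (x - 5)^3

The characteristic polynomial factors as (x - 5)^3. The minimal polynomial is ∏(x - λ)^{k_λ} where k_λ is the size of the largest Jordan block at λ.

For λ = 5: rank(A - 5I) = 2, and the largest Jordan block has size 3 (the smallest k with rank((A - 5I)^k) = rank((A - 5I)^(k+1))).

So m_A(x) = (x - 5)^3.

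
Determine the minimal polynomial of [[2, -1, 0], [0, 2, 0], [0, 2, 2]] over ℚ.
m_A(x) = (x - 2)^2

The characteristic polynomial factors as (x - 2)^3. The minimal polynomial is ∏(x - λ)^{k_λ} where k_λ is the size of the largest Jordan block at λ.

For λ = 2: rank(A - 2I) = 1, and the largest Jordan block has size 2 (the smallest k with rank((A - 2I)^k) = rank((A - 2I)^(k+1))).

So m_A(x) = (x - 2)^2.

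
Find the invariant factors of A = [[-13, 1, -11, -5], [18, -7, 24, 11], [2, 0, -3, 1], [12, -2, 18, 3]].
The Jordan structure of A has elementary divisors (x + 5)^2, (x + 5)^2. Arranging the block sizes at each eigenvalue in decreasing order and taking row products gives the invariant factors.

Invariant factors (smallest first, each dividing the next): (x + 5)^2, (x + 5)^2.

Check: the last factor (x + 5)^2 is the minimal polynomial, and the product (x + 5)^4 is the characteristic polynomial.

(x + 5)^2, (x + 5)^2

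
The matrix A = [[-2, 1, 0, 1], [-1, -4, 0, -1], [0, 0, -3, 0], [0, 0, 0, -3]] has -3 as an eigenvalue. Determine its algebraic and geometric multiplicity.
algebraic multiplicity 4, geometric multiplicity 3

The characteristic polynomial is (x + 3)^4, so the factor x + 3 appears with exponent 4: the algebraic multiplicity is 4.

rank(A + 3I) = 1, so the eigenspace has dimension 4 - 1 = 3: the geometric multiplicity is 3.

Since 3 < 4, A is not diagonalizable.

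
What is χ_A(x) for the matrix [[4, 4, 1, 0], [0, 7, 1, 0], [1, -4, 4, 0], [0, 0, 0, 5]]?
χ_A(x) = (x - 5)^4

xI - A = [[x - 4, -4, -1, 0], [0, x - 7, -1, 0], [-1, 4, x - 4, 0], [0, 0, 0, x - 5]].

Expanding det(xI - A) along the first row:
det(xI - A) = + (x - 4)·det([[x - 7, -1, 0], [4, x - 4, 0], [0, 0, x - 5]]) - (-4)·det([[0, -1, 0], [-1, x - 4, 0], [0, 0, x - 5]]) + (-1)·det([[0, x - 7, 0], [-1, 4, 0], [0, 0, x - 5]]) - (0)·det([[0, x - 7, -1], [-1, 4, x - 4], [0, 0, 0]]).

Evaluating gives χ_A(x) = x^4 - 20x^3 + 150x^2 - 500x + 625 = (x - 5)^4.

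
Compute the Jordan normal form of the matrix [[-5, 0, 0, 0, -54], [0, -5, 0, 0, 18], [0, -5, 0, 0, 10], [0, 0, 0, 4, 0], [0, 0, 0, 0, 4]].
J = [[-5, 0, 0, 0, 0], [0, -5, 0, 0, 0], [0, 0, 0, 0, 0], [0, 0, 0, 4, 0], [0, 0, 0, 0, 4]]

The characteristic polynomial is det(xI - A) = x(x - 4)^2(x + 5)^2, so the eigenvalues are -5 (algebraic multiplicity 2), 0 (algebraic multiplicity 1), 4 (algebraic multiplicity 2).

For λ = -5: rank(A + 5I) = 3. The eigenspace has dimension 5 - 3 = 2, so there are 2 Jordan blocks; the rank sequence gives block sizes [1, 1].

For λ = 0: algebraic multiplicity 1 gives one 1×1 block.

For λ = 4: rank(A - 4I) = 3. The eigenspace has dimension 5 - 3 = 2, so there are 2 Jordan blocks; the rank sequence gives block sizes [1, 1].

Assembling the blocks gives the Jordan form J above.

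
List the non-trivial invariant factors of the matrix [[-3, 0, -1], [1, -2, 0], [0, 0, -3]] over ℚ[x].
The Jordan structure of A has elementary divisors (x + 3)^2, (x + 2). Arranging the block sizes at each eigenvalue in decreasing order and taking row products gives the invariant factors.

Invariant factors (smallest first, each dividing the next): (x + 2)(x + 3)^2.

Check: the last factor (x + 2)(x + 3)^2 is the minimal polynomial, and the product (x + 2)(x + 3)^2 is the characteristic polynomial.

(x + 2)(x + 3)^2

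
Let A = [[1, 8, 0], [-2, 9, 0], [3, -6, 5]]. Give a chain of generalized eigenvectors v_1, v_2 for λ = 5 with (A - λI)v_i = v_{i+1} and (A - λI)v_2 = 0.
We seek v_1 ∈ ker((A - 5I)^2) \ ker(A - 5I), then set v_{i+1} = (A - 5I) v_i.

One such chain is v_1 = [[-5, -2, 3]]^T, v_2 = [[4, 2, -3]]^T. Check: (A - 5I) v_2 = [[0, 0, 0]]^T = 0.

v_1 = [[-5, -2, 3]]^T, v_2 = [[4, 2, -3]]^T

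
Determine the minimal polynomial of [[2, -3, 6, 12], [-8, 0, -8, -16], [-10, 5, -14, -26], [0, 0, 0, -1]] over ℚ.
m_A(x) = (x + 1)(x + 4)^2

The characteristic polynomial factors as (x + 1)(x + 4)^3. The minimal polynomial is ∏(x - λ)^{k_λ} where k_λ is the size of the largest Jordan block at λ.

For λ = -4: rank(A + 4I) = 2, and the largest Jordan block has size 2 (the smallest k with rank((A + 4I)^k) = rank((A + 4I)^(k+1))).
For λ = -1: rank(A + I) = 3, and the largest Jordan block has size 1 (the smallest k with rank((A + I)^k) = rank((A + I)^(k+1))).

So m_A(x) = (x + 1)(x + 4)^2.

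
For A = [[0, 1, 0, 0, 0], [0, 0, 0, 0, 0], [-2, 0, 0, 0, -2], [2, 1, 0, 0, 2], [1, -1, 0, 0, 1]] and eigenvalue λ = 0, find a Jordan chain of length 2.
v_1 = [[0, 1, 2, 1, 0]]^T, v_2 = [[1, 0, 0, 1, -1]]^T

We seek v_1 ∈ ker(A^2) \ ker(A), then set v_{i+1} = A v_i.

One such chain is v_1 = [[0, 1, 2, 1, 0]]^T, v_2 = [[1, 0, 0, 1, -1]]^T. Check: A v_2 = [[0, 0, 0, 0, 0]]^T = 0.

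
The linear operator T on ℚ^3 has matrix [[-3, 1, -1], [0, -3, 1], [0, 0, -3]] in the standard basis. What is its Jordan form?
J = [[-3, 1, 0], [0, -3, 1], [0, 0, -3]]

The characteristic polynomial is det(xI - A) = (x + 3)^3, so the eigenvalues are -3 (algebraic multiplicity 3).

For λ = -3: rank(A + 3I) = 2, rank((A + 3I)^2) = 1, rank((A + 3I)^3) = 0. The eigenspace has dimension 3 - 2 = 1, so there is 1 Jordan block; the rank sequence gives block sizes [3].

Assembling the blocks gives the Jordan form J above.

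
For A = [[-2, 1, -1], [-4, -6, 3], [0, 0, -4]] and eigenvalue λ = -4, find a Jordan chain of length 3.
We seek v_1 ∈ ker((A + 4I)^3) \ ker((A + 4I)^2), then set v_{i+1} = (A + 4I) v_i.

One such chain is v_1 = [[-1, 3, 1]]^T, v_2 = [[0, 1, 0]]^T, v_3 = [[1, -2, 0]]^T. Check: (A + 4I) v_3 = [[0, 0, 0]]^T = 0.

v_1 = [[-1, 3, 1]]^T, v_2 = [[0, 1, 0]]^T, v_3 = [[1, -2, 0]]^T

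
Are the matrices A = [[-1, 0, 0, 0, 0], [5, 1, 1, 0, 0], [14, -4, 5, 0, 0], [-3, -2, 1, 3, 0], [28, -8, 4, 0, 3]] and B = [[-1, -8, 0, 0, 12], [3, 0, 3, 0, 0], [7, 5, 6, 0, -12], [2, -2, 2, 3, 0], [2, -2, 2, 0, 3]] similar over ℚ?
Yes.

Two matrices over a field are similar if and only if they have the same invariant factors.

Both A and B have characteristic polynomial (x - 3)^4(x + 1) and minimal polynomial (x - 3)^2(x + 1). Computing further, both have invariant factors x - 3, x - 3, (x - 3)^2(x + 1). Hence A and B are similar.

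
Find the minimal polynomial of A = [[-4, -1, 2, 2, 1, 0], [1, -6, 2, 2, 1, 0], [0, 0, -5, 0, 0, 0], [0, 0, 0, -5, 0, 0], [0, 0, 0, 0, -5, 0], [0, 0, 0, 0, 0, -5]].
The characteristic polynomial factors as (x + 5)^6. The minimal polynomial is ∏(x - λ)^{k_λ} where k_λ is the size of the largest Jordan block at λ.

For λ = -5: rank(A + 5I) = 1, and the largest Jordan block has size 2 (the smallest k with rank((A + 5I)^k) = rank((A + 5I)^(k+1))).

So m_A(x) = (x + 5)^2.

m_A(x) = (x + 5)^2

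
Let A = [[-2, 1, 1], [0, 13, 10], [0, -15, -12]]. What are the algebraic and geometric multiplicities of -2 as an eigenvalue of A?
The characteristic polynomial is (x - 3)(x + 2)^2, so the factor x + 2 appears with exponent 2: the algebraic multiplicity is 2.

rank(A + 2I) = 2, so the eigenspace has dimension 3 - 2 = 1: the geometric multiplicity is 1.

Since 1 < 2, A is not diagonalizable.

algebraic multiplicity 2, geometric multiplicity 1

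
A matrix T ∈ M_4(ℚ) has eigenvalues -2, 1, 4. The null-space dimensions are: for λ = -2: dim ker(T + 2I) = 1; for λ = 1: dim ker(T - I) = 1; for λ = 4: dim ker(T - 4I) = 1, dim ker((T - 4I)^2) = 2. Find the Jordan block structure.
Jordan blocks: (-2, 1), (1, 1), (4, 2)

λ = -2: successive nullity increments [1] count blocks of size ≥ k; block sizes are [1].
λ = 1: successive nullity increments [1] count blocks of size ≥ k; block sizes are [1].
λ = 4: successive nullity increments [1, 1] count blocks of size ≥ k; block sizes are [2].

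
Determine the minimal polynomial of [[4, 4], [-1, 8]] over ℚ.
m_A(x) = (x - 6)^2

The characteristic polynomial factors as (x - 6)^2. The minimal polynomial is ∏(x - λ)^{k_λ} where k_λ is the size of the largest Jordan block at λ.

For λ = 6: rank(A - 6I) = 1, and the largest Jordan block has size 2 (the smallest k with rank((A - 6I)^k) = rank((A - 6I)^(k+1))).

So m_A(x) = (x - 6)^2.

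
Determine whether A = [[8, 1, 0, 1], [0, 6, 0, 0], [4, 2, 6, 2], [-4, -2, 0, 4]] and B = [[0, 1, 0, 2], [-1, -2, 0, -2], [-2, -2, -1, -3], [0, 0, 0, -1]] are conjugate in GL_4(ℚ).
trace(A) = 24 but trace(B) = -4. The trace is a similarity invariant, so A and B are not similar.

No.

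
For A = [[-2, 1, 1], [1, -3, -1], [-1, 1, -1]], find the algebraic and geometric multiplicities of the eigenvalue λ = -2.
The characteristic polynomial is (x + 2)^3, so the factor x + 2 appears with exponent 3: the algebraic multiplicity is 3.

rank(A + 2I) = 2, so the eigenspace has dimension 3 - 2 = 1: the geometric multiplicity is 1.

Since 1 < 3, A is not diagonalizable.

algebraic multiplicity 3, geometric multiplicity 1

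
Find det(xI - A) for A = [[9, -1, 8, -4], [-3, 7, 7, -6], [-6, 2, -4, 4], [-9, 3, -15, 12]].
xI - A = [[x - 9, 1, -8, 4], [3, x - 7, -7, 6], [6, -2, x + 4, -4], [9, -3, 15, x - 12]].

Expanding det(xI - A) along the first row:
det(xI - A) = + (x - 9)·det([[x - 7, -7, 6], [-2, x + 4, -4], [-3, 15, x - 12]]) - (1)·det([[3, -7, 6], [6, x + 4, -4], [9, 15, x - 12]]) + (-8)·det([[3, x - 7, 6], [6, -2, -4], [9, -3, x - 12]]) - (4)·det([[3, x - 7, -7], [6, -2, x + 4], [9, -3, 15]]).

Evaluating gives χ_A(x) = x^4 - 24x^3 + 216x^2 - 864x + 1296 = (x - 6)^4.

χ_A(x) = (x - 6)^4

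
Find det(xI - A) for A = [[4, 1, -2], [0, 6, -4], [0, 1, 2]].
χ_A(x) = (x - 4)^3

xI - A = [[x - 4, -1, 2], [0, x - 6, 4], [0, -1, x - 2]].

Expanding det(xI - A) along the first row:
det(xI - A) = + (x - 4)·det([[x - 6, 4], [-1, x - 2]]) - (-1)·det([[0, 4], [0, x - 2]]) + (2)·det([[0, x - 6], [0, -1]]).

Evaluating gives χ_A(x) = x^3 - 12x^2 + 48x - 64 = (x - 4)^3.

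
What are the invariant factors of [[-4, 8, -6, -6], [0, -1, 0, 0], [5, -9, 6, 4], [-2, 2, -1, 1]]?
The Jordan structure of A has elementary divisors (x + 1)^2, (x - 2)^2. Arranging the block sizes at each eigenvalue in decreasing order and taking row products gives the invariant factors.

Invariant factors (smallest first, each dividing the next): (x - 2)^2(x + 1)^2.

Check: the last factor (x - 2)^2(x + 1)^2 is the minimal polynomial, and the product (x - 2)^2(x + 1)^2 is the characteristic polynomial.

(x - 2)^2(x + 1)^2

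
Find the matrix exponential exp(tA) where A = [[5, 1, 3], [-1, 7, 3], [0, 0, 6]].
e^{tA} = [[(1 - t)*e^{6*t}, t*e^{6*t}, 3*t*e^{6*t}], [-t*e^{6*t}, (t + 1)*e^{6*t}, 3*t*e^{6*t}], [0, 0, e^{6*t}]]

A has Jordan form J = [[6, 1, 0], [0, 6, 0], [0, 0, 6]] with A = PJP^{-1}, so e^{tA} = P e^{tJ} P^{-1}.

For a Jordan block J_k(λ), e^{tJ_k(λ)} = e^{λt} · (I + tN + t^2 N^2/2! + ... + t^{k-1} N^{k-1}/(k-1)!) where N is the nilpotent superdiagonal part.

Assembling the blocks and conjugating back gives the entries of e^{tA} as shown above.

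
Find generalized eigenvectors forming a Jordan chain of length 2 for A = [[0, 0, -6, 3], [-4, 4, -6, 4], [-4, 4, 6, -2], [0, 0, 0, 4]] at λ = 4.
v_1 = [[0, 0, 0, 1]]^T, v_2 = [[3, 4, -2, 0]]^T

We seek v_1 ∈ ker((A - 4I)^2) \ ker(A - 4I), then set v_{i+1} = (A - 4I) v_i.

One such chain is v_1 = [[0, 0, 0, 1]]^T, v_2 = [[3, 4, -2, 0]]^T. Check: (A - 4I) v_2 = [[0, 0, 0, 0]]^T = 0.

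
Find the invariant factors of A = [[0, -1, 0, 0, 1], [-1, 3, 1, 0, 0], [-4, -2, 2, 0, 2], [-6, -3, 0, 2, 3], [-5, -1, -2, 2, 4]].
The Jordan structure of A has elementary divisors (x - 2)^3, (x - 2), (x - 3). Arranging the block sizes at each eigenvalue in decreasing order and taking row products gives the invariant factors.

Invariant factors (smallest first, each dividing the next): x - 2, (x - 3)(x - 2)^3.

Check: the last factor (x - 3)(x - 2)^3 is the minimal polynomial, and the product (x - 3)(x - 2)^4 is the characteristic polynomial.

x - 2, (x - 3)(x - 2)^3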